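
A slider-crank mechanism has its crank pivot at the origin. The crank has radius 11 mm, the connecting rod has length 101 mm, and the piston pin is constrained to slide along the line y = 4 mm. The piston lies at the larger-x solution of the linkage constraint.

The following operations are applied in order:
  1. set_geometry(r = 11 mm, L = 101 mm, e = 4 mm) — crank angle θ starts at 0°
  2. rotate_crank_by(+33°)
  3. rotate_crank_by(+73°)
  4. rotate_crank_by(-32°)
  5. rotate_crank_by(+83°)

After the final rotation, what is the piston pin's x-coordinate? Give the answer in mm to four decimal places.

90.8740

set_geometry: r = 11 mm, L = 101 mm, e = 4 mm; θ ← 0°
rotate_crank_by(+33°): θ ← 0° +33° = 33°
rotate_crank_by(+73°): θ ← 33° +73° = 106°
rotate_crank_by(-32°): θ ← 106° -32° = 74°
rotate_crank_by(+83°): θ ← 74° +83° = 157°
crank pin P = (r cos θ, r sin θ) = (-10.125553, 4.298042)
h = r sin θ − e = 4.298042 − 4 = 0.298042
x = r cos θ + √(L² − h²) = -10.125553 + √(10201.0 − 0.0888) = -10.125553 + 100.999560 = 90.874007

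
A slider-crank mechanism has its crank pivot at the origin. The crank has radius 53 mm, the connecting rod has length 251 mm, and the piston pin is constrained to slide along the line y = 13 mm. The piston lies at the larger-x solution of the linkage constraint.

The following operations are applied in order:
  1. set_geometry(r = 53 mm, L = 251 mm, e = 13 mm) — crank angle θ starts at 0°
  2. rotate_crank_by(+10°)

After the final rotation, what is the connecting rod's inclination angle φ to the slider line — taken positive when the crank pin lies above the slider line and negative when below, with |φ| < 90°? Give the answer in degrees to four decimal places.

set_geometry: r = 53 mm, L = 251 mm, e = 13 mm; θ ← 0°
rotate_crank_by(+10°): θ ← 0° +10° = 10°
crank pin P = (r cos θ, r sin θ) = (52.194811, 9.203353)
h = r sin θ − e = 9.203353 − 13 = -3.796647
sin φ = h / L = -3.796647 / 251 = -0.01512608
φ = arcsin(-0.01512608) = -0.866694°

-0.8667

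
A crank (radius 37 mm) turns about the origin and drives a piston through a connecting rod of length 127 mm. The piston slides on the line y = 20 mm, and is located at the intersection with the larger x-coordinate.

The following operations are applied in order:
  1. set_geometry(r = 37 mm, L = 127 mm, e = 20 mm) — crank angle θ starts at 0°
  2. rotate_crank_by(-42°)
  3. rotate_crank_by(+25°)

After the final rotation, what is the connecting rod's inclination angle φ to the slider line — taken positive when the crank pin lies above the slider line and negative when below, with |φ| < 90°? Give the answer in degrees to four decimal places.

-14.0436

set_geometry: r = 37 mm, L = 127 mm, e = 20 mm; θ ← 0°
rotate_crank_by(-42°): θ ← 0° -42° = -42°
rotate_crank_by(+25°): θ ← -42° +25° = -17°
crank pin P = (r cos θ, r sin θ) = (35.383276, -10.817753)
h = r sin θ − e = -10.817753 − 20 = -30.817753
sin φ = h / L = -30.817753 / 127 = -0.24265947
φ = arcsin(-0.24265947) = -14.043558°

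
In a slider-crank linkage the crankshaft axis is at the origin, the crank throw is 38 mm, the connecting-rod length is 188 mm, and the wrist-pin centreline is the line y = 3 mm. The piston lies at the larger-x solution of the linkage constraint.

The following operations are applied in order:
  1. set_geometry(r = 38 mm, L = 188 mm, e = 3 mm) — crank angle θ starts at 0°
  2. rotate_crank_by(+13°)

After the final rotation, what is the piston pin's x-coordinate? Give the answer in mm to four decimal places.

224.9442

set_geometry: r = 38 mm, L = 188 mm, e = 3 mm; θ ← 0°
rotate_crank_by(+13°): θ ← 0° +13° = 13°
crank pin P = (r cos θ, r sin θ) = (37.026062, 8.548140)
h = r sin θ − e = 8.548140 − 3 = 5.548140
x = r cos θ + √(L² − h²) = 37.026062 + √(35344.0 − 30.7819) = 37.026062 + 187.918116 = 224.944178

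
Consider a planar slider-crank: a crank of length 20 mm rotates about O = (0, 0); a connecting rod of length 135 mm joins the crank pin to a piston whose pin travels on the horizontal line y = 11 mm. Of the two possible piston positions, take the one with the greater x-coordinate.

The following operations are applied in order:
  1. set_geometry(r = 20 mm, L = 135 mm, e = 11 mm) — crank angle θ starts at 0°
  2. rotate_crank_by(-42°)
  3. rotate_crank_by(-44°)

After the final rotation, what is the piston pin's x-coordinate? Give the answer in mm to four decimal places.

132.7992

set_geometry: r = 20 mm, L = 135 mm, e = 11 mm; θ ← 0°
rotate_crank_by(-42°): θ ← 0° -42° = -42°
rotate_crank_by(-44°): θ ← -42° -44° = -86°
crank pin P = (r cos θ, r sin θ) = (1.395129, -19.951281)
h = r sin θ − e = -19.951281 − 11 = -30.951281
x = r cos θ + √(L² − h²) = 1.395129 + √(18225.0 − 957.9818) = 1.395129 + 131.404027 = 132.799156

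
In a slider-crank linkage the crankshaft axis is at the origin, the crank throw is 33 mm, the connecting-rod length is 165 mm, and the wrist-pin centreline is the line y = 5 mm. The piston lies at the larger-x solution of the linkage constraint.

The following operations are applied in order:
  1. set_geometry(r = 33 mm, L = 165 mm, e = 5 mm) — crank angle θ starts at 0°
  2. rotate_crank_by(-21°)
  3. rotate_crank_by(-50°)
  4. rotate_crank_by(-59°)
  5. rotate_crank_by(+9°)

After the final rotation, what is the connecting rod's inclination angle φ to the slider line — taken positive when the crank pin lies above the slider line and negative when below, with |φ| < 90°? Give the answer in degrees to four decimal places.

-11.6385

set_geometry: r = 33 mm, L = 165 mm, e = 5 mm; θ ← 0°
rotate_crank_by(-21°): θ ← 0° -21° = -21°
rotate_crank_by(-50°): θ ← -21° -50° = -71°
rotate_crank_by(-59°): θ ← -71° -59° = -130°
rotate_crank_by(+9°): θ ← -130° +9° = -121°
crank pin P = (r cos θ, r sin θ) = (-16.996256, -28.286521)
h = r sin θ − e = -28.286521 − 5 = -33.286521
sin φ = h / L = -33.286521 / 165 = -0.20173649
φ = arcsin(-0.20173649) = -11.638523°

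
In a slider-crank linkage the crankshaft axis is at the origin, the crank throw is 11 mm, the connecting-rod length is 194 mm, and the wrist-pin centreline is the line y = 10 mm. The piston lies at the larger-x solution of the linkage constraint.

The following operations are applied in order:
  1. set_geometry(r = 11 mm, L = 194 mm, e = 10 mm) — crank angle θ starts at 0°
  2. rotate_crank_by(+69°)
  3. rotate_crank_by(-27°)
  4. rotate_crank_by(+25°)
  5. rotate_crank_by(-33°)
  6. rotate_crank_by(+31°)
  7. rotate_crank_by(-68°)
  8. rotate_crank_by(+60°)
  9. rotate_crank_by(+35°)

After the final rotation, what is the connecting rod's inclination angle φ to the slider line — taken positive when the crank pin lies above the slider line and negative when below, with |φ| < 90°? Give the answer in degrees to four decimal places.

set_geometry: r = 11 mm, L = 194 mm, e = 10 mm; θ ← 0°
rotate_crank_by(+69°): θ ← 0° +69° = 69°
rotate_crank_by(-27°): θ ← 69° -27° = 42°
rotate_crank_by(+25°): θ ← 42° +25° = 67°
rotate_crank_by(-33°): θ ← 67° -33° = 34°
rotate_crank_by(+31°): θ ← 34° +31° = 65°
rotate_crank_by(-68°): θ ← 65° -68° = -3°
rotate_crank_by(+60°): θ ← -3° +60° = 57°
rotate_crank_by(+35°): θ ← 57° +35° = 92°
crank pin P = (r cos θ, r sin θ) = (-0.383894, 10.993299)
h = r sin θ − e = 10.993299 − 10 = 0.993299
sin φ = h / L = 0.993299 / 194 = 0.00512010
φ = arcsin(0.00512010) = 0.293361°

0.2934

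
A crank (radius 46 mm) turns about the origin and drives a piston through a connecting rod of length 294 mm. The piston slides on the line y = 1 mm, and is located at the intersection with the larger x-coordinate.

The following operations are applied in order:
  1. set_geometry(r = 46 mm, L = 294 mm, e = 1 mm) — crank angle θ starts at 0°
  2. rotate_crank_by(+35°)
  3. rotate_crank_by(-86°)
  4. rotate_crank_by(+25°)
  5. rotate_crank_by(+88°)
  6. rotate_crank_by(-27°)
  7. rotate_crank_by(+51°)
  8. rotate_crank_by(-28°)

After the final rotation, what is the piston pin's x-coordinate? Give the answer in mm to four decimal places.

set_geometry: r = 46 mm, L = 294 mm, e = 1 mm; θ ← 0°
rotate_crank_by(+35°): θ ← 0° +35° = 35°
rotate_crank_by(-86°): θ ← 35° -86° = -51°
rotate_crank_by(+25°): θ ← -51° +25° = -26°
rotate_crank_by(+88°): θ ← -26° +88° = 62°
rotate_crank_by(-27°): θ ← 62° -27° = 35°
rotate_crank_by(+51°): θ ← 35° +51° = 86°
rotate_crank_by(-28°): θ ← 86° -28° = 58°
crank pin P = (r cos θ, r sin θ) = (24.376286, 39.010212)
h = r sin θ − e = 39.010212 − 1 = 38.010212
x = r cos θ + √(L² − h²) = 24.376286 + √(86436.0 − 1444.7762) = 24.376286 + 291.532543 = 315.908829

315.9088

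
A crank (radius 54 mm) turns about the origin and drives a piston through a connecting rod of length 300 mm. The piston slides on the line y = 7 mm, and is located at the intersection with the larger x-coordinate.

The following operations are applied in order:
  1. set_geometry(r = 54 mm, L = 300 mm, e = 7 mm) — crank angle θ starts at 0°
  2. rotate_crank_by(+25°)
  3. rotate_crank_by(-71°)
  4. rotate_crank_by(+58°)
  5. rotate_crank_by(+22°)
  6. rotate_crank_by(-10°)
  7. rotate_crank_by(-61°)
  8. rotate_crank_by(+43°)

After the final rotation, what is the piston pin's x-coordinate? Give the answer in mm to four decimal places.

353.7011

set_geometry: r = 54 mm, L = 300 mm, e = 7 mm; θ ← 0°
rotate_crank_by(+25°): θ ← 0° +25° = 25°
rotate_crank_by(-71°): θ ← 25° -71° = -46°
rotate_crank_by(+58°): θ ← -46° +58° = 12°
rotate_crank_by(+22°): θ ← 12° +22° = 34°
rotate_crank_by(-10°): θ ← 34° -10° = 24°
rotate_crank_by(-61°): θ ← 24° -61° = -37°
rotate_crank_by(+43°): θ ← -37° +43° = 6°
crank pin P = (r cos θ, r sin θ) = (53.704182, 5.644537)
h = r sin θ − e = 5.644537 − 7 = -1.355463
x = r cos θ + √(L² − h²) = 53.704182 + √(90000.0 − 1.8373) = 53.704182 + 299.996938 = 353.701120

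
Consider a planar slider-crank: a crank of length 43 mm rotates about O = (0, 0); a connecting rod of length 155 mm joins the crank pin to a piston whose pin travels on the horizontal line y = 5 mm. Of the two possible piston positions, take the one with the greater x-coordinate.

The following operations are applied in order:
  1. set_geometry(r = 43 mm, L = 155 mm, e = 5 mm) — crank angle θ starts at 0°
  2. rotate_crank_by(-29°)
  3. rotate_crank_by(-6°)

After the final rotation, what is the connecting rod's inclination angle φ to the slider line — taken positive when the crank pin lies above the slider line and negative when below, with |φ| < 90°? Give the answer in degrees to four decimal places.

set_geometry: r = 43 mm, L = 155 mm, e = 5 mm; θ ← 0°
rotate_crank_by(-29°): θ ← 0° -29° = -29°
rotate_crank_by(-6°): θ ← -29° -6° = -35°
crank pin P = (r cos θ, r sin θ) = (35.223538, -24.663787)
h = r sin θ − e = -24.663787 − 5 = -29.663787
sin φ = h / L = -29.663787 / 155 = -0.19137927
φ = arcsin(-0.19137927) = -11.033288°

-11.0333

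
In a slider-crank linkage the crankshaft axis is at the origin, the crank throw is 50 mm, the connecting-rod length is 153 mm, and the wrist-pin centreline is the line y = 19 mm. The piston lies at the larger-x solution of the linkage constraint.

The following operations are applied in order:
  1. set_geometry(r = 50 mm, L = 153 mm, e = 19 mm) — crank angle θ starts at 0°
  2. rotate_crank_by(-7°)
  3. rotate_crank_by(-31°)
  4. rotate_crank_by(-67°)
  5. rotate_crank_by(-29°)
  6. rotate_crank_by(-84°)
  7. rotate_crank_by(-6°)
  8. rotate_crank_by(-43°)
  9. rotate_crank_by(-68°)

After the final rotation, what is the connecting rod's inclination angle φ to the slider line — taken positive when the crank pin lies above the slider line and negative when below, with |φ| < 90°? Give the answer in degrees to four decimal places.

0.7980

set_geometry: r = 50 mm, L = 153 mm, e = 19 mm; θ ← 0°
rotate_crank_by(-7°): θ ← 0° -7° = -7°
rotate_crank_by(-31°): θ ← -7° -31° = -38°
rotate_crank_by(-67°): θ ← -38° -67° = -105°
rotate_crank_by(-29°): θ ← -105° -29° = -134°
rotate_crank_by(-84°): θ ← -134° -84° = -218°
rotate_crank_by(-6°): θ ← -218° -6° = -224°
rotate_crank_by(-43°): θ ← -224° -43° = -267°
rotate_crank_by(-68°): θ ← -267° -68° = -335°
crank pin P = (r cos θ, r sin θ) = (45.315389, 21.130913)
h = r sin θ − e = 21.130913 − 19 = 2.130913
sin φ = h / L = 2.130913 / 153 = 0.01392754
φ = arcsin(0.01392754) = 0.798015°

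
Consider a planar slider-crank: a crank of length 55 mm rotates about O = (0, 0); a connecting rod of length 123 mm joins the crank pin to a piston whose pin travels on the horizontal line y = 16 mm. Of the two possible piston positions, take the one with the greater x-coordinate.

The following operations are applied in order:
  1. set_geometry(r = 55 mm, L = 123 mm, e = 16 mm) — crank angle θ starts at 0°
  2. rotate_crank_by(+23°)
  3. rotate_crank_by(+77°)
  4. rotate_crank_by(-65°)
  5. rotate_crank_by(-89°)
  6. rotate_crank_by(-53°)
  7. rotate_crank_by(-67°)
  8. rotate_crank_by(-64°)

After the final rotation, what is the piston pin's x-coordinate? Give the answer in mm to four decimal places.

89.9763

set_geometry: r = 55 mm, L = 123 mm, e = 16 mm; θ ← 0°
rotate_crank_by(+23°): θ ← 0° +23° = 23°
rotate_crank_by(+77°): θ ← 23° +77° = 100°
rotate_crank_by(-65°): θ ← 100° -65° = 35°
rotate_crank_by(-89°): θ ← 35° -89° = -54°
rotate_crank_by(-53°): θ ← -54° -53° = -107°
rotate_crank_by(-67°): θ ← -107° -67° = -174°
rotate_crank_by(-64°): θ ← -174° -64° = -238°
crank pin P = (r cos θ, r sin θ) = (-29.145560, 46.642645)
h = r sin θ − e = 46.642645 − 16 = 30.642645
x = r cos θ + √(L² − h²) = -29.145560 + √(15129.0 − 938.9717) = -29.145560 + 119.121905 = 89.976346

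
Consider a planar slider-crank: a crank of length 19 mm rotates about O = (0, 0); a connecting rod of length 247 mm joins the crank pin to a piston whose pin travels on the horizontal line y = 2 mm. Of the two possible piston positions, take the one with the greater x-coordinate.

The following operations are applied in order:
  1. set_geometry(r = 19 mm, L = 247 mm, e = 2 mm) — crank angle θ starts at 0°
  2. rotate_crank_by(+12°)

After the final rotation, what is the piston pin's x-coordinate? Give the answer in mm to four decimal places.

265.5771

set_geometry: r = 19 mm, L = 247 mm, e = 2 mm; θ ← 0°
rotate_crank_by(+12°): θ ← 0° +12° = 12°
crank pin P = (r cos θ, r sin θ) = (18.584804, 3.950322)
h = r sin θ − e = 3.950322 − 2 = 1.950322
x = r cos θ + √(L² − h²) = 18.584804 + √(61009.0 − 3.8038) = 18.584804 + 246.992300 = 265.577104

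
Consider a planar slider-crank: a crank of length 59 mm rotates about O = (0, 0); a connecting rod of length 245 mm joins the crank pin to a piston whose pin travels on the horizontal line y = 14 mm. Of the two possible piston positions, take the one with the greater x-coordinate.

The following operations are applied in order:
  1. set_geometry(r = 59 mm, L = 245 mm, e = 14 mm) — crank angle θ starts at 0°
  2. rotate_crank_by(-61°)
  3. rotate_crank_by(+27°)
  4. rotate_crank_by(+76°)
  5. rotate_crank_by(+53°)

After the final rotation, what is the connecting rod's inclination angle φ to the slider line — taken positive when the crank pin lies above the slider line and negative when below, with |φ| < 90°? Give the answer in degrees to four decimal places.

10.5304

set_geometry: r = 59 mm, L = 245 mm, e = 14 mm; θ ← 0°
rotate_crank_by(-61°): θ ← 0° -61° = -61°
rotate_crank_by(+27°): θ ← -61° +27° = -34°
rotate_crank_by(+76°): θ ← -34° +76° = 42°
rotate_crank_by(+53°): θ ← 42° +53° = 95°
crank pin P = (r cos θ, r sin θ) = (-5.142189, 58.775487)
h = r sin θ − e = 58.775487 − 14 = 44.775487
sin φ = h / L = 44.775487 / 245 = 0.18275709
φ = arcsin(0.18275709) = 10.530394°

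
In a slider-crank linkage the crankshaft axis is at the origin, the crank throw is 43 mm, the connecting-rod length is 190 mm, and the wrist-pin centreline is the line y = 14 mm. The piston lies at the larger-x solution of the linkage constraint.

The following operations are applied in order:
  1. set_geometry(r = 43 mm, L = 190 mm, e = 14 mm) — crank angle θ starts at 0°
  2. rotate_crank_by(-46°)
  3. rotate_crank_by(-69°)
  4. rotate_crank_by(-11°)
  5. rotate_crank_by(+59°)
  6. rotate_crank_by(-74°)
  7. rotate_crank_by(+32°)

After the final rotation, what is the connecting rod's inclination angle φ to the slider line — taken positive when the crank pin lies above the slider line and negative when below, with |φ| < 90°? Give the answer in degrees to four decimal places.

set_geometry: r = 43 mm, L = 190 mm, e = 14 mm; θ ← 0°
rotate_crank_by(-46°): θ ← 0° -46° = -46°
rotate_crank_by(-69°): θ ← -46° -69° = -115°
rotate_crank_by(-11°): θ ← -115° -11° = -126°
rotate_crank_by(+59°): θ ← -126° +59° = -67°
rotate_crank_by(-74°): θ ← -67° -74° = -141°
rotate_crank_by(+32°): θ ← -141° +32° = -109°
crank pin P = (r cos θ, r sin θ) = (-13.999431, -40.657299)
h = r sin θ − e = -40.657299 − 14 = -54.657299
sin φ = h / L = -54.657299 / 190 = -0.28766999
φ = arcsin(-0.28766999) = -16.718513°

-16.7185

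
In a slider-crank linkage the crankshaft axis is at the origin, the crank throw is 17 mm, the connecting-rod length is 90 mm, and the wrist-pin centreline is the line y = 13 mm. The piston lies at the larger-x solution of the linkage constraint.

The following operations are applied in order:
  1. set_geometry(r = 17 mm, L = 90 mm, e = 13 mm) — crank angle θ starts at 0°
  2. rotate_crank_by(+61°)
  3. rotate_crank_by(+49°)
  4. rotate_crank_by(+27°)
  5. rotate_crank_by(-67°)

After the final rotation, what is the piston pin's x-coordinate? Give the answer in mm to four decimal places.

95.7652

set_geometry: r = 17 mm, L = 90 mm, e = 13 mm; θ ← 0°
rotate_crank_by(+61°): θ ← 0° +61° = 61°
rotate_crank_by(+49°): θ ← 61° +49° = 110°
rotate_crank_by(+27°): θ ← 110° +27° = 137°
rotate_crank_by(-67°): θ ← 137° -67° = 70°
crank pin P = (r cos θ, r sin θ) = (5.814342, 15.974775)
h = r sin θ − e = 15.974775 − 13 = 2.974775
x = r cos θ + √(L² − h²) = 5.814342 + √(8100.0 − 8.8493) = 5.814342 + 89.950824 = 95.765166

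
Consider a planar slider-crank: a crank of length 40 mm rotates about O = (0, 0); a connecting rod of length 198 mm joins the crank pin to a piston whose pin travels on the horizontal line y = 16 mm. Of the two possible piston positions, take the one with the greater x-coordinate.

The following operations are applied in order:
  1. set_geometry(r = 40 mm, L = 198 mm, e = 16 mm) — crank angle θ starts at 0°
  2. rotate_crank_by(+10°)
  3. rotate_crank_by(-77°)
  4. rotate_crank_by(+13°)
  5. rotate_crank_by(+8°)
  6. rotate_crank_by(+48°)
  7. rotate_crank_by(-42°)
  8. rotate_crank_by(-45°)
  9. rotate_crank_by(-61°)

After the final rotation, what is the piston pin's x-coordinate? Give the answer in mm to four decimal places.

161.0856

set_geometry: r = 40 mm, L = 198 mm, e = 16 mm; θ ← 0°
rotate_crank_by(+10°): θ ← 0° +10° = 10°
rotate_crank_by(-77°): θ ← 10° -77° = -67°
rotate_crank_by(+13°): θ ← -67° +13° = -54°
rotate_crank_by(+8°): θ ← -54° +8° = -46°
rotate_crank_by(+48°): θ ← -46° +48° = 2°
rotate_crank_by(-42°): θ ← 2° -42° = -40°
rotate_crank_by(-45°): θ ← -40° -45° = -85°
rotate_crank_by(-61°): θ ← -85° -61° = -146°
crank pin P = (r cos θ, r sin θ) = (-33.161503, -22.367716)
h = r sin θ − e = -22.367716 − 16 = -38.367716
x = r cos θ + √(L² − h²) = -33.161503 + √(39204.0 − 1472.0816) = -33.161503 + 194.247055 = 161.085552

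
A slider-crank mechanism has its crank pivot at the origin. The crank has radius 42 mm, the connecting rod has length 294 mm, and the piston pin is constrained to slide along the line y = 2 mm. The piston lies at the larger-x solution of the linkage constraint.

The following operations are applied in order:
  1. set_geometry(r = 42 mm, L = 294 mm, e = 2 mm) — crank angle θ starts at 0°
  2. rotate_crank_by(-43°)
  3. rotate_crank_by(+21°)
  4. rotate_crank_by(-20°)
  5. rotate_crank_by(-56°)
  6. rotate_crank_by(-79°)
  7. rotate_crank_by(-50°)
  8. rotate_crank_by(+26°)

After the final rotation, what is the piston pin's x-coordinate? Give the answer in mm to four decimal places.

set_geometry: r = 42 mm, L = 294 mm, e = 2 mm; θ ← 0°
rotate_crank_by(-43°): θ ← 0° -43° = -43°
rotate_crank_by(+21°): θ ← -43° +21° = -22°
rotate_crank_by(-20°): θ ← -22° -20° = -42°
rotate_crank_by(-56°): θ ← -42° -56° = -98°
rotate_crank_by(-79°): θ ← -98° -79° = -177°
rotate_crank_by(-50°): θ ← -177° -50° = -227°
rotate_crank_by(+26°): θ ← -227° +26° = -201°
crank pin P = (r cos θ, r sin θ) = (-39.210378, 15.051454)
h = r sin θ − e = 15.051454 − 2 = 13.051454
x = r cos θ + √(L² − h²) = -39.210378 + √(86436.0 − 170.3404) = -39.210378 + 293.710162 = 254.499785

254.4998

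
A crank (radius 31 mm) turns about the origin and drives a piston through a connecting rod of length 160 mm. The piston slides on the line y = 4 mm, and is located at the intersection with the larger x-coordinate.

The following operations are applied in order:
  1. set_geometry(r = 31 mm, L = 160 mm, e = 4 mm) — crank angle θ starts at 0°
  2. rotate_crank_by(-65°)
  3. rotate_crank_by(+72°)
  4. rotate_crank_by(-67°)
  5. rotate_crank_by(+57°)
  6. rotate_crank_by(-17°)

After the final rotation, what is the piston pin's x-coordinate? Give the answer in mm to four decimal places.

188.4627

set_geometry: r = 31 mm, L = 160 mm, e = 4 mm; θ ← 0°
rotate_crank_by(-65°): θ ← 0° -65° = -65°
rotate_crank_by(+72°): θ ← -65° +72° = 7°
rotate_crank_by(-67°): θ ← 7° -67° = -60°
rotate_crank_by(+57°): θ ← -60° +57° = -3°
rotate_crank_by(-17°): θ ← -3° -17° = -20°
crank pin P = (r cos θ, r sin θ) = (29.130471, -10.602624)
h = r sin θ − e = -10.602624 − 4 = -14.602624
x = r cos θ + √(L² − h²) = 29.130471 + √(25600.0 − 213.2366) = 29.130471 + 159.332242 = 188.462713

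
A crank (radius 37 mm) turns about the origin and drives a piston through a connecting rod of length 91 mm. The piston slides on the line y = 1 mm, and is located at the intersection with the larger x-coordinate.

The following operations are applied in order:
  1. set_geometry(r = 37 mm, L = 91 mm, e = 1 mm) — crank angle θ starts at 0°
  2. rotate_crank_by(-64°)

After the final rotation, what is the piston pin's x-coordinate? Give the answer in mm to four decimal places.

set_geometry: r = 37 mm, L = 91 mm, e = 1 mm; θ ← 0°
rotate_crank_by(-64°): θ ← 0° -64° = -64°
crank pin P = (r cos θ, r sin θ) = (16.219732, -33.255380)
h = r sin θ − e = -33.255380 − 1 = -34.255380
x = r cos θ + √(L² − h²) = 16.219732 + √(8281.0 − 1173.4310) = 16.219732 + 84.306399 = 100.526132

100.5261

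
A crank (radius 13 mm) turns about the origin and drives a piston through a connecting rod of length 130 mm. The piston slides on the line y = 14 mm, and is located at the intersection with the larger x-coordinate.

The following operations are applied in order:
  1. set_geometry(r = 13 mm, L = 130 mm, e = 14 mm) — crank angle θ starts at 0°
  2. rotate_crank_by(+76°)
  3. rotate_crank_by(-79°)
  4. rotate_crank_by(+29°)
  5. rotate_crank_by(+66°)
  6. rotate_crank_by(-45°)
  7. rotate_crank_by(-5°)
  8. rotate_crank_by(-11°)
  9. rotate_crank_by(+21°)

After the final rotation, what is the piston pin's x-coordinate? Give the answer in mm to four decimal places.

set_geometry: r = 13 mm, L = 130 mm, e = 14 mm; θ ← 0°
rotate_crank_by(+76°): θ ← 0° +76° = 76°
rotate_crank_by(-79°): θ ← 76° -79° = -3°
rotate_crank_by(+29°): θ ← -3° +29° = 26°
rotate_crank_by(+66°): θ ← 26° +66° = 92°
rotate_crank_by(-45°): θ ← 92° -45° = 47°
rotate_crank_by(-5°): θ ← 47° -5° = 42°
rotate_crank_by(-11°): θ ← 42° -11° = 31°
rotate_crank_by(+21°): θ ← 31° +21° = 52°
crank pin P = (r cos θ, r sin θ) = (8.003599, 10.244140)
h = r sin θ − e = 10.244140 − 14 = -3.755860
x = r cos θ + √(L² − h²) = 8.003599 + √(16900.0 − 14.1065) = 8.003599 + 129.945733 = 137.949332

137.9493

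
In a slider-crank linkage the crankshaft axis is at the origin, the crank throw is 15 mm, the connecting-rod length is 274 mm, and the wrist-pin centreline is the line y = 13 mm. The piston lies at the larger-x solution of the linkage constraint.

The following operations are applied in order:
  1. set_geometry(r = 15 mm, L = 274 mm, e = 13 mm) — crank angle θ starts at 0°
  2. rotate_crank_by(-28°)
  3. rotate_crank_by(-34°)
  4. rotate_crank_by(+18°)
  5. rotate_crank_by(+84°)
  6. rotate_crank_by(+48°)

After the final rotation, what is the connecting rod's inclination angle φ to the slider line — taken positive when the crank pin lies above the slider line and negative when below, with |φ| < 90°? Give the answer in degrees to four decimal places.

0.4163

set_geometry: r = 15 mm, L = 274 mm, e = 13 mm; θ ← 0°
rotate_crank_by(-28°): θ ← 0° -28° = -28°
rotate_crank_by(-34°): θ ← -28° -34° = -62°
rotate_crank_by(+18°): θ ← -62° +18° = -44°
rotate_crank_by(+84°): θ ← -44° +84° = 40°
rotate_crank_by(+48°): θ ← 40° +48° = 88°
crank pin P = (r cos θ, r sin θ) = (0.523492, 14.990862)
h = r sin θ − e = 14.990862 − 13 = 1.990862
sin φ = h / L = 1.990862 / 274 = 0.00726592
φ = arcsin(0.00726592) = 0.416310°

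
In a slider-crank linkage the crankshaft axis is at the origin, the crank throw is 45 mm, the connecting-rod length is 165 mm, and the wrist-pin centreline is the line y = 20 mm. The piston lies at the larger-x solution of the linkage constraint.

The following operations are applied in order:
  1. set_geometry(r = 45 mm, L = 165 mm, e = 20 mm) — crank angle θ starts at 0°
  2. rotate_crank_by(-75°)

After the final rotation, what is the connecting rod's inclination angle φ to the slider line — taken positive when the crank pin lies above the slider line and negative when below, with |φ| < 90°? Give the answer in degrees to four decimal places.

-22.6218

set_geometry: r = 45 mm, L = 165 mm, e = 20 mm; θ ← 0°
rotate_crank_by(-75°): θ ← 0° -75° = -75°
crank pin P = (r cos θ, r sin θ) = (11.646857, -43.466662)
h = r sin θ − e = -43.466662 − 20 = -63.466662
sin φ = h / L = -63.466662 / 165 = -0.38464644
φ = arcsin(-0.38464644) = -22.621792°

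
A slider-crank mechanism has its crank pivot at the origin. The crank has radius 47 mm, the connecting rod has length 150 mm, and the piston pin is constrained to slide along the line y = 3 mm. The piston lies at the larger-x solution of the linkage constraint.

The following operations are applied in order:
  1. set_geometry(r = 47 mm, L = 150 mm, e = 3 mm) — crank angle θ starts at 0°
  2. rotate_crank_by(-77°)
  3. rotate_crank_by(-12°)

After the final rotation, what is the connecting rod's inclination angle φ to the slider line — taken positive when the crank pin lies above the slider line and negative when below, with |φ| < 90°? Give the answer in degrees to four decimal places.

-19.4683

set_geometry: r = 47 mm, L = 150 mm, e = 3 mm; θ ← 0°
rotate_crank_by(-77°): θ ← 0° -77° = -77°
rotate_crank_by(-12°): θ ← -77° -12° = -89°
crank pin P = (r cos θ, r sin θ) = (0.820263, -46.992842)
h = r sin θ − e = -46.992842 − 3 = -49.992842
sin φ = h / L = -49.992842 / 150 = -0.33328561
φ = arcsin(-0.33328561) = -19.468321°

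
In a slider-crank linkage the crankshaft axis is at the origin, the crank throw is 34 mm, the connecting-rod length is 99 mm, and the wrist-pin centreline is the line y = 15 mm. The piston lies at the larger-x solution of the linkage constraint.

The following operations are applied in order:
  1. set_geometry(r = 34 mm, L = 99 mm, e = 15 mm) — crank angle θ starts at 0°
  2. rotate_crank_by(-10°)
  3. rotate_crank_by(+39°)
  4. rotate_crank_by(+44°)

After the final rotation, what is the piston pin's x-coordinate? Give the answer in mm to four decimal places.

107.3791

set_geometry: r = 34 mm, L = 99 mm, e = 15 mm; θ ← 0°
rotate_crank_by(-10°): θ ← 0° -10° = -10°
rotate_crank_by(+39°): θ ← -10° +39° = 29°
rotate_crank_by(+44°): θ ← 29° +44° = 73°
crank pin P = (r cos θ, r sin θ) = (9.940638, 32.514362)
h = r sin θ − e = 32.514362 − 15 = 17.514362
x = r cos θ + √(L² − h²) = 9.940638 + √(9801.0 − 306.7529) = 9.940638 + 97.438427 = 107.379065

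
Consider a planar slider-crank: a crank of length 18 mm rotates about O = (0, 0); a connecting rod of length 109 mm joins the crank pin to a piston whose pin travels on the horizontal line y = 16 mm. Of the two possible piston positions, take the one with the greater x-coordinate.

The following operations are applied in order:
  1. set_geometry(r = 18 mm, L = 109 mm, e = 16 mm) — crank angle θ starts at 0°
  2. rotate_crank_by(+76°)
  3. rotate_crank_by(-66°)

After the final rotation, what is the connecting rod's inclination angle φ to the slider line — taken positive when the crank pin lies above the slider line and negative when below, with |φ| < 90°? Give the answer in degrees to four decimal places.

set_geometry: r = 18 mm, L = 109 mm, e = 16 mm; θ ← 0°
rotate_crank_by(+76°): θ ← 0° +76° = 76°
rotate_crank_by(-66°): θ ← 76° -66° = 10°
crank pin P = (r cos θ, r sin θ) = (17.726540, 3.125667)
h = r sin θ − e = 3.125667 − 16 = -12.874333
sin φ = h / L = -12.874333 / 109 = -0.11811314
φ = arcsin(-0.11811314) = -6.783219°

-6.7832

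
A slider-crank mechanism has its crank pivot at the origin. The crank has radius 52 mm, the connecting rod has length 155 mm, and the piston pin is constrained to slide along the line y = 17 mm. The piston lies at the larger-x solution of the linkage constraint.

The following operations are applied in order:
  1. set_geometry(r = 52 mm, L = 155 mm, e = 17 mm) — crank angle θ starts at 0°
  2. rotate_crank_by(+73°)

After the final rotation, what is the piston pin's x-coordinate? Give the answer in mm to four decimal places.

166.7087

set_geometry: r = 52 mm, L = 155 mm, e = 17 mm; θ ← 0°
rotate_crank_by(+73°): θ ← 0° +73° = 73°
crank pin P = (r cos θ, r sin θ) = (15.203329, 49.727847)
h = r sin θ − e = 49.727847 − 17 = 32.727847
x = r cos θ + √(L² − h²) = 15.203329 + √(24025.0 − 1071.1120) = 15.203329 + 151.505406 = 166.708735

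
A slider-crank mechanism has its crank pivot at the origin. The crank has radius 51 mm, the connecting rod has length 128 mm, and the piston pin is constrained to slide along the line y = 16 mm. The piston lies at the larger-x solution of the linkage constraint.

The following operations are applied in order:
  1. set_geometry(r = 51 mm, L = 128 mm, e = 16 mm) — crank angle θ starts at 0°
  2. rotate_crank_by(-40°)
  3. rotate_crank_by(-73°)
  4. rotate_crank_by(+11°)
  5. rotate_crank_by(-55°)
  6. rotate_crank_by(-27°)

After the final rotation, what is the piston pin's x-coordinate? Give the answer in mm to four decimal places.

76.5181

set_geometry: r = 51 mm, L = 128 mm, e = 16 mm; θ ← 0°
rotate_crank_by(-40°): θ ← 0° -40° = -40°
rotate_crank_by(-73°): θ ← -40° -73° = -113°
rotate_crank_by(+11°): θ ← -113° +11° = -102°
rotate_crank_by(-55°): θ ← -102° -55° = -157°
rotate_crank_by(-27°): θ ← -157° -27° = -184°
crank pin P = (r cos θ, r sin θ) = (-50.875767, 3.557580)
h = r sin θ − e = 3.557580 − 16 = -12.442420
x = r cos θ + √(L² − h²) = -50.875767 + √(16384.0 − 154.8138) = -50.875767 + 127.393823 = 76.518057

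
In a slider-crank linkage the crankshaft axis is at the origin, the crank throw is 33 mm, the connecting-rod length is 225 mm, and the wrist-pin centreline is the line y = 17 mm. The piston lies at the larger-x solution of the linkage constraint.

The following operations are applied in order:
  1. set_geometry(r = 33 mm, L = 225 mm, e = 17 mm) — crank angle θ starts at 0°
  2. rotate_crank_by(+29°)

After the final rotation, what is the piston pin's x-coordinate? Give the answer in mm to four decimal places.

253.8602

set_geometry: r = 33 mm, L = 225 mm, e = 17 mm; θ ← 0°
rotate_crank_by(+29°): θ ← 0° +29° = 29°
crank pin P = (r cos θ, r sin θ) = (28.862450, 15.998717)
h = r sin θ − e = 15.998717 − 17 = -1.001283
x = r cos θ + √(L² − h²) = 28.862450 + √(50625.0 − 1.0026) = 28.862450 + 224.997772 = 253.860222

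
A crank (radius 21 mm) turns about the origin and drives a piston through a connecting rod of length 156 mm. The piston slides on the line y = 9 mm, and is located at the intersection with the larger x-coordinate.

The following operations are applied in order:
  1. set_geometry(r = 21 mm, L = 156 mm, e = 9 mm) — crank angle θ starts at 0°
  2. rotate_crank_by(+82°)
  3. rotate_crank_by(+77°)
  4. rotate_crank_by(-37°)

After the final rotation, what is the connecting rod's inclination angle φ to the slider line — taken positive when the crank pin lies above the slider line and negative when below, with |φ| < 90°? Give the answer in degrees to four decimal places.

3.2371

set_geometry: r = 21 mm, L = 156 mm, e = 9 mm; θ ← 0°
rotate_crank_by(+82°): θ ← 0° +82° = 82°
rotate_crank_by(+77°): θ ← 82° +77° = 159°
rotate_crank_by(-37°): θ ← 159° -37° = 122°
crank pin P = (r cos θ, r sin θ) = (-11.128305, 17.809010)
h = r sin θ − e = 17.809010 − 9 = 8.809010
sin φ = h / L = 8.809010 / 156 = 0.05646801
φ = arcsin(0.05646801) = 3.237101°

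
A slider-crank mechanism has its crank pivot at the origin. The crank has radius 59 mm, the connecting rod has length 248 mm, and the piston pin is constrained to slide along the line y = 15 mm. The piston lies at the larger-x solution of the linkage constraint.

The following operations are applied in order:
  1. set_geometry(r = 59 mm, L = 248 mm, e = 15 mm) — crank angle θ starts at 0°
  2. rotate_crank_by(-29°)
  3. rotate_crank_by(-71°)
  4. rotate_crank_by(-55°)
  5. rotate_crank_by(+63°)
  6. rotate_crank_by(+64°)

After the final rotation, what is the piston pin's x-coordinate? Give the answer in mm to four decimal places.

296.3905

set_geometry: r = 59 mm, L = 248 mm, e = 15 mm; θ ← 0°
rotate_crank_by(-29°): θ ← 0° -29° = -29°
rotate_crank_by(-71°): θ ← -29° -71° = -100°
rotate_crank_by(-55°): θ ← -100° -55° = -155°
rotate_crank_by(+63°): θ ← -155° +63° = -92°
rotate_crank_by(+64°): θ ← -92° +64° = -28°
crank pin P = (r cos θ, r sin θ) = (52.093908, -27.698822)
h = r sin θ − e = -27.698822 − 15 = -42.698822
x = r cos θ + √(L² − h²) = 52.093908 + √(61504.0 − 1823.1894) = 52.093908 + 244.296563 = 296.390471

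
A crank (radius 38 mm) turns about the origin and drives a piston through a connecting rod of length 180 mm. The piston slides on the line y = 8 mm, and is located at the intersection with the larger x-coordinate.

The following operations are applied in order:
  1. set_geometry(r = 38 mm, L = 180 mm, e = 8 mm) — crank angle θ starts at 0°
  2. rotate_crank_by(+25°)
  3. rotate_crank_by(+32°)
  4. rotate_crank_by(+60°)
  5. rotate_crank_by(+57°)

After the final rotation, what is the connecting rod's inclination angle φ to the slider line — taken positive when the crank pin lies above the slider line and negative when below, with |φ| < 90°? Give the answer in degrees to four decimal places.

-1.2822

set_geometry: r = 38 mm, L = 180 mm, e = 8 mm; θ ← 0°
rotate_crank_by(+25°): θ ← 0° +25° = 25°
rotate_crank_by(+32°): θ ← 25° +32° = 57°
rotate_crank_by(+60°): θ ← 57° +60° = 117°
rotate_crank_by(+57°): θ ← 117° +57° = 174°
crank pin P = (r cos θ, r sin θ) = (-37.791832, 3.972082)
h = r sin θ − e = 3.972082 − 8 = -4.027918
sin φ = h / L = -4.027918 / 180 = -0.02237732
φ = arcsin(-0.02237732) = -1.282233°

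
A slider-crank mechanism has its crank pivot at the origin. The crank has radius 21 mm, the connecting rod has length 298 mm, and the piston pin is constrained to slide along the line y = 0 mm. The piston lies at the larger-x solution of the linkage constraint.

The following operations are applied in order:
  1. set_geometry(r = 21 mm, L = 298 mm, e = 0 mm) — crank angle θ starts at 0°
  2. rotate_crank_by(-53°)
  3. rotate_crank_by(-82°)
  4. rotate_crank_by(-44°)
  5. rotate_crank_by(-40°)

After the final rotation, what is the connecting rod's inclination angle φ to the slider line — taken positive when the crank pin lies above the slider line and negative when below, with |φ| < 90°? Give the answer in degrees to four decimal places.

2.5418

set_geometry: r = 21 mm, L = 298 mm, e = 0 mm; θ ← 0°
rotate_crank_by(-53°): θ ← 0° -53° = -53°
rotate_crank_by(-82°): θ ← -53° -82° = -135°
rotate_crank_by(-44°): θ ← -135° -44° = -179°
rotate_crank_by(-40°): θ ← -179° -40° = -219°
crank pin P = (r cos θ, r sin θ) = (-16.320065, 13.215728)
h = r sin θ − e = 13.215728 − 0 = 13.215728
sin φ = h / L = 13.215728 / 298 = 0.04434808
φ = arcsin(0.04434808) = 2.541792°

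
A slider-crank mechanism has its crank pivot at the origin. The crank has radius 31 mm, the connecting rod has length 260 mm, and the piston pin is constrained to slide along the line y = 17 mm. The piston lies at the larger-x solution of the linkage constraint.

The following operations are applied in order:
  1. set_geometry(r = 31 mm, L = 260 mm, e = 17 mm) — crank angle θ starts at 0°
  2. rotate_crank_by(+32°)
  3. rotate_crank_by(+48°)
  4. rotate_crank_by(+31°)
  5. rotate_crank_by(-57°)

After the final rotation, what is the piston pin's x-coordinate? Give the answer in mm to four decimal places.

set_geometry: r = 31 mm, L = 260 mm, e = 17 mm; θ ← 0°
rotate_crank_by(+32°): θ ← 0° +32° = 32°
rotate_crank_by(+48°): θ ← 32° +48° = 80°
rotate_crank_by(+31°): θ ← 80° +31° = 111°
rotate_crank_by(-57°): θ ← 111° -57° = 54°
crank pin P = (r cos θ, r sin θ) = (18.221343, 25.079527)
h = r sin θ − e = 25.079527 − 17 = 8.079527
x = r cos θ + √(L² − h²) = 18.221343 + √(67600.0 − 65.2788) = 18.221343 + 259.874434 = 278.095776

278.0958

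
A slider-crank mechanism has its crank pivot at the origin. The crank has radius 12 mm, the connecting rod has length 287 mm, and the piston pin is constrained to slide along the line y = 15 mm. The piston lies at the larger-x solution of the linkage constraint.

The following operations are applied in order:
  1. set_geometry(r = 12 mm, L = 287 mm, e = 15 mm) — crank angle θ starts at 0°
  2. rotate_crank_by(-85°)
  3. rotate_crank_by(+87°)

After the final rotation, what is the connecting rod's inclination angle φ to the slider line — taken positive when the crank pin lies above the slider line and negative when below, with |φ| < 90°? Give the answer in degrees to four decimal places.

set_geometry: r = 12 mm, L = 287 mm, e = 15 mm; θ ← 0°
rotate_crank_by(-85°): θ ← 0° -85° = -85°
rotate_crank_by(+87°): θ ← -85° +87° = 2°
crank pin P = (r cos θ, r sin θ) = (11.992690, 0.418794)
h = r sin θ − e = 0.418794 − 15 = -14.581206
sin φ = h / L = -14.581206 / 287 = -0.05080560
φ = arcsin(-0.05080560) = -2.912200°

-2.9122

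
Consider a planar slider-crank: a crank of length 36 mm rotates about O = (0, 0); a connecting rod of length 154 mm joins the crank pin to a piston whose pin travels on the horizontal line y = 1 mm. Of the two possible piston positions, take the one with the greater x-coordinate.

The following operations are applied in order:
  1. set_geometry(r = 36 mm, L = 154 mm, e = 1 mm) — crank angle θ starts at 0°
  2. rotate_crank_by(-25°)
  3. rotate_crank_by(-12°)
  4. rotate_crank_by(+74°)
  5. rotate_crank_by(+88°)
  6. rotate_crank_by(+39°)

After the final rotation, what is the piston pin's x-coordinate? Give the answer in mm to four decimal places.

119.1359

set_geometry: r = 36 mm, L = 154 mm, e = 1 mm; θ ← 0°
rotate_crank_by(-25°): θ ← 0° -25° = -25°
rotate_crank_by(-12°): θ ← -25° -12° = -37°
rotate_crank_by(+74°): θ ← -37° +74° = 37°
rotate_crank_by(+88°): θ ← 37° +88° = 125°
rotate_crank_by(+39°): θ ← 125° +39° = 164°
crank pin P = (r cos θ, r sin θ) = (-34.605421, 9.922945)
h = r sin θ − e = 9.922945 − 1 = 8.922945
x = r cos θ + √(L² − h²) = -34.605421 + √(23716.0 − 79.6189) = -34.605421 + 153.741280 = 119.135859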